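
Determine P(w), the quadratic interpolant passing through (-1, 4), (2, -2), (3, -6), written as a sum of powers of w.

P(w) = -(1/2)w^2 - (3/2)w + 3

Build the Lagrange basis polynomials:
L_0(w) = (w - 2)(w - 3) / [12] = (1/12)w^2 - (5/12)w + 1/2
L_1(w) = (w + 1)(w - 3) / [-3] = -(1/3)w^2 + (2/3)w + 1
L_2(w) = (w + 1)(w - 2) / [4] = (1/4)w^2 - (1/4)w - 1/2
P(w) = 4·L_0 + (-2)·L_1 + (-6)·L_2
  4·L_0(w) = (1/3)w^2 - (5/3)w + 2
  (-2)·L_1(w) = (2/3)w^2 - (4/3)w - 2
  (-6)·L_2(w) = -(3/2)w^2 + (3/2)w + 3
Adding term by term: -(1/2)w^2 - (3/2)w + 3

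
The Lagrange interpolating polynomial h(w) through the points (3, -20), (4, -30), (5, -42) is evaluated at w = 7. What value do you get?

-72

L_0(7) = (3)·(2)/[(-1)·(-2)] = 3
L_1(7) = (4)·(2)/[(1)·(-1)] = -8
L_2(7) = (4)·(3)/[(2)·(1)] = 6
Sum: (-20)·(3) + (-30)·(-8) + (-42)·(6) = -72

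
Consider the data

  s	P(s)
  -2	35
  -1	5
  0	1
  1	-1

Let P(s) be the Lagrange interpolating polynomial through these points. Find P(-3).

115

Evaluate each Lagrange basis at s = -3:
L_0(-3) = (-2)·(-3)·(-4)/[(-1)·(-2)·(-3)] = 4
L_1(-3) = (-1)·(-3)·(-4)/[(1)·(-1)·(-2)] = -6
L_2(-3) = (-1)·(-2)·(-4)/[(2)·(1)·(-1)] = 4
L_3(-3) = (-1)·(-2)·(-3)/[(3)·(2)·(1)] = -1
Sum: 35·(4) + 5·(-6) + 1·(4) + (-1)·(-1) = 115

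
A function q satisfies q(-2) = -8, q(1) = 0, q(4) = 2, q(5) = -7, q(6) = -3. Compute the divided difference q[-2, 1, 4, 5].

-25/84

q[-2,1] = (0 - (-8)) / (1 - (-2)) = 8/3
q[1,4] = (2 - 0) / (4 - 1) = 2/3
q[4,5] = (-7 - 2) / (5 - 4) = -9
q[-2,1,4] = (2/3 - 8/3) / (4 - (-2)) = -1/3
q[1,4,5] = (-9 - 2/3) / (5 - 1) = -29/12
q[-2,1,4,5] = (-29/12 - (-1/3)) / (5 - (-2)) = -25/84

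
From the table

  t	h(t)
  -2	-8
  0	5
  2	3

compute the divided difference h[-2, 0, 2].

h[-2,0] = (5 - (-8)) / (0 - (-2)) = 13/2
h[0,2] = (3 - 5) / (2 - 0) = -1
h[-2,0,2] = (-1 - 13/2) / (2 - (-2)) = -15/8

-15/8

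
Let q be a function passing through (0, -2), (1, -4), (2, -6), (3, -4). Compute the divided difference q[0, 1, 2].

0

q[0,1] = (-4 - (-2)) / (1 - 0) = -2
q[1,2] = (-6 - (-4)) / (2 - 1) = -2
q[0,1,2] = (-2 - (-2)) / (2 - 0) = 0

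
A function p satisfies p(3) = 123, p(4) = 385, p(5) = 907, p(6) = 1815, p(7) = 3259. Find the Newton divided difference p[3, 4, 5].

p[3,4] = (385 - 123) / (4 - 3) = 262
p[4,5] = (907 - 385) / (5 - 4) = 522
p[3,4,5] = (522 - 262) / (5 - 3) = 130

130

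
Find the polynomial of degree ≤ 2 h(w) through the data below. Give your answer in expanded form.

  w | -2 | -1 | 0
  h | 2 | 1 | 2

Newton's divided differences:
h[-2,-1] = (1 - 2) / (-1 - (-2)) = -1
h[-1,0] = (2 - 1) / (0 - (-1)) = 1
h[-2,-1,0] = (1 - (-1)) / (0 - (-2)) = 1
h(w) = 2 + (-1)·(w + 2) + 1·(w + 2)(w + 1)
Expanding: h(w) = w^2 + 2w + 2

h(w) = w^2 + 2w + 2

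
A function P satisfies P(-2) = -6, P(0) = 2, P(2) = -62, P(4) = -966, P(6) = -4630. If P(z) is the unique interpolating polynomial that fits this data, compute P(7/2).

L_0(7/2) = (7/2)·(3/2)·(-1/2)·(-5/2)/[(-2)·(-4)·(-6)·(-8)] = 35/2048
L_1(7/2) = (11/2)·(3/2)·(-1/2)·(-5/2)/[(2)·(-2)·(-4)·(-6)] = -55/512
L_2(7/2) = (11/2)·(7/2)·(-1/2)·(-5/2)/[(4)·(2)·(-2)·(-4)] = 385/1024
L_3(7/2) = (11/2)·(7/2)·(3/2)·(-5/2)/[(6)·(4)·(2)·(-2)] = 385/512
L_4(7/2) = (11/2)·(7/2)·(3/2)·(-1/2)/[(8)·(6)·(4)·(2)] = -77/2048
Sum: (-6)·(35/2048) + 2·(-55/512) + (-62)·(385/1024) + (-966)·(385/512) + (-4630)·(-77/2048) = -9215/16

-9215/16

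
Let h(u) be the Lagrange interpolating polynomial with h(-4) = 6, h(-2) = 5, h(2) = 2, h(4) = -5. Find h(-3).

169/32

Evaluate each Lagrange basis at u = -3:
L_0(-3) = (-1)·(-5)·(-7)/[(-2)·(-6)·(-8)] = 35/96
L_1(-3) = (1)·(-5)·(-7)/[(2)·(-4)·(-6)] = 35/48
L_2(-3) = (1)·(-1)·(-7)/[(6)·(4)·(-2)] = -7/48
L_3(-3) = (1)·(-1)·(-5)/[(8)·(6)·(2)] = 5/96
Sum: 6·(35/96) + 5·(35/48) + 2·(-7/48) + (-5)·(5/96) = 169/32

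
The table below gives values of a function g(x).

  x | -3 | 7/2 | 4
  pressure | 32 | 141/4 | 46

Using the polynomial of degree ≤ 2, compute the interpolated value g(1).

Using Newton's divided-difference form:
g[-3,7/2] = (141/4 - 32) / (7/2 - (-3)) = 1/2
g[7/2,4] = (46 - 141/4) / (4 - 7/2) = 43/2
g[-3,7/2,4] = (43/2 - 1/2) / (4 - (-3)) = 3
g(1) = 32 + (1/2)·(4) + 3·(4)·(-5/2) = 4

4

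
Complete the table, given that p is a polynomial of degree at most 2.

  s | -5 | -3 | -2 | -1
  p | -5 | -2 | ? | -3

-2

The 3 known values determine p uniquely (degree ≤ 2).
L_0(-2) = (1)·(-1)/[(-2)·(-4)] = -1/8
L_1(-2) = (3)·(-1)/[(2)·(-2)] = 3/4
L_2(-2) = (3)·(1)/[(4)·(2)] = 3/8
Sum: (-5)·(-1/8) + (-2)·(3/4) + (-3)·(3/8) = -2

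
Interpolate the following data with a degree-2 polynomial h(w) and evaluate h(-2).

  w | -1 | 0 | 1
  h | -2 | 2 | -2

Evaluate each Lagrange basis at w = -2:
L_0(-2) = (-2)·(-3)/[(-1)·(-2)] = 3
L_1(-2) = (-1)·(-3)/[(1)·(-1)] = -3
L_2(-2) = (-1)·(-2)/[(2)·(1)] = 1
Sum: (-2)·(3) + 2·(-3) + (-2)·(1) = -14

-14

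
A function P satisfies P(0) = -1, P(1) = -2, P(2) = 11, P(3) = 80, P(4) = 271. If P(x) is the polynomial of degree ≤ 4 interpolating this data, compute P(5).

Evaluate each Lagrange basis at x = 5:
L_0(5) = (4)·(3)·(2)·(1)/[(-1)·(-2)·(-3)·(-4)] = 1
L_1(5) = (5)·(3)·(2)·(1)/[(1)·(-1)·(-2)·(-3)] = -5
L_2(5) = (5)·(4)·(2)·(1)/[(2)·(1)·(-1)·(-2)] = 10
L_3(5) = (5)·(4)·(3)·(1)/[(3)·(2)·(1)·(-1)] = -10
L_4(5) = (5)·(4)·(3)·(2)/[(4)·(3)·(2)·(1)] = 5
Sum: (-1)·(1) + (-2)·(-5) + 11·(10) + 80·(-10) + 271·(5) = 674

674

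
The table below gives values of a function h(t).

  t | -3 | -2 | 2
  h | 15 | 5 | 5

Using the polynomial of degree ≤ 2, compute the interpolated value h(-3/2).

Evaluate each Lagrange basis at t = -3/2:
L_0(-3/2) = (1/2)·(-7/2)/[(-1)·(-5)] = -7/20
L_1(-3/2) = (3/2)·(-7/2)/[(1)·(-4)] = 21/16
L_2(-3/2) = (3/2)·(1/2)/[(5)·(4)] = 3/80
Sum: 15·(-7/20) + 5·(21/16) + 5·(3/80) = 3/2

3/2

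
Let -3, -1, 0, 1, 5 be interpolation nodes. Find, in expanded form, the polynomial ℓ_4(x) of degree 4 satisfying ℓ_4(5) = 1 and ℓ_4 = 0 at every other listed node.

ℓ_4(x) = (x + 3)(x + 1)x(x - 1) / [(8)·(6)·(5)·(4)]
       = (x^4 + 3x^3 - x^2 - 3x) / (960)

ℓ_4(x) = (1/960)x^4 + (1/320)x^3 - (1/960)x^2 - (1/320)x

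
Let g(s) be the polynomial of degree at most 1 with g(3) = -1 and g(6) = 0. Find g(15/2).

1/2

Evaluate each Lagrange basis at s = 15/2:
L_0(15/2) = (3/2)/[(-3)] = -1/2
L_1(15/2) = (9/2)/[(3)] = 3/2
Sum: (-1)·(-1/2) + 0 = 1/2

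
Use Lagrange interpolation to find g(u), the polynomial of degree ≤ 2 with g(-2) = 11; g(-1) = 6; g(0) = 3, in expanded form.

Build the Lagrange basis polynomials:
L_0(u) = (u + 1)u / [2] = (1/2)u^2 + (1/2)u
L_1(u) = (u + 2)u / [-1] = -u^2 - 2u
L_2(u) = (u + 2)(u + 1) / [2] = (1/2)u^2 + (3/2)u + 1
g(u) = 11·L_0 + 6·L_1 + 3·L_2
  11·L_0(u) = (11/2)u^2 + (11/2)u
  6·L_1(u) = -6u^2 - 12u
  3·L_2(u) = (3/2)u^2 + (9/2)u + 3
Adding term by term: u^2 - 2u + 3

g(u) = u^2 - 2u + 3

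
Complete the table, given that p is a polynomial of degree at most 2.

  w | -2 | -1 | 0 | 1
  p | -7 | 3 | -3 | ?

-25

The 3 known values determine p uniquely (degree ≤ 2).
Evaluate each Lagrange basis at w = 1:
L_0(1) = (2)·(1)/[(-1)·(-2)] = 1
L_1(1) = (3)·(1)/[(1)·(-1)] = -3
L_2(1) = (3)·(2)/[(2)·(1)] = 3
Sum: (-7)·(1) + 3·(-3) + (-3)·(3) = -25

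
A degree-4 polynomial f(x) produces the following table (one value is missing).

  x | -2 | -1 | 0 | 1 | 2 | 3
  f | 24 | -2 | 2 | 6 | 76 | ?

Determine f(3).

The 5 known values determine f uniquely (degree ≤ 4).
Evaluate each Lagrange basis at x = 3:
L_0(3) = (4)·(3)·(2)·(1)/[(-1)·(-2)·(-3)·(-4)] = 1
L_1(3) = (5)·(3)·(2)·(1)/[(1)·(-1)·(-2)·(-3)] = -5
L_2(3) = (5)·(4)·(2)·(1)/[(2)·(1)·(-1)·(-2)] = 10
L_3(3) = (5)·(4)·(3)·(1)/[(3)·(2)·(1)·(-1)] = -10
L_4(3) = (5)·(4)·(3)·(2)/[(4)·(3)·(2)·(1)] = 5
Sum: 24·(1) + (-2)·(-5) + 2·(10) + 6·(-10) + 76·(5) = 374

374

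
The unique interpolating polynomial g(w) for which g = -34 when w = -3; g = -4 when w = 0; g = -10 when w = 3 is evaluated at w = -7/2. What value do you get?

-85/2

Evaluate each Lagrange basis at w = -7/2:
L_0(-7/2) = (-7/2)·(-13/2)/[(-3)·(-6)] = 91/72
L_1(-7/2) = (-1/2)·(-13/2)/[(3)·(-3)] = -13/36
L_2(-7/2) = (-1/2)·(-7/2)/[(6)·(3)] = 7/72
Sum: (-34)·(91/72) + (-4)·(-13/36) + (-10)·(7/72) = -85/2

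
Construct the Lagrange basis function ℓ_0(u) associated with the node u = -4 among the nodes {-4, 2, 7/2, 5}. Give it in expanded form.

ℓ_0(u) = -(1/405)u^3 + (7/270)u^2 - (23/270)u + 7/81

ℓ_0(u) = (u - 2)(u - 7/2)(u - 5) / [(-6)·(-15/2)·(-9)]
       = (u^3 - (21/2)u^2 + (69/2)u - 35) / (-405)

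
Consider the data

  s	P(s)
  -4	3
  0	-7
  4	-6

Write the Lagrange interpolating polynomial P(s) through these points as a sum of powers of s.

Build the Lagrange basis polynomials:
L_0(s) = s(s - 4) / [32] = (1/32)s^2 - (1/8)s
L_1(s) = (s + 4)(s - 4) / [-16] = -(1/16)s^2 + 1
L_2(s) = (s + 4)s / [32] = (1/32)s^2 + (1/8)s
P(s) = 3·L_0 + (-7)·L_1 + (-6)·L_2
  3·L_0(s) = (3/32)s^2 - (3/8)s
  (-7)·L_1(s) = (7/16)s^2 - 7
  (-6)·L_2(s) = -(3/16)s^2 - (3/4)s
Adding term by term: (11/32)s^2 - (9/8)s - 7

P(s) = (11/32)s^2 - (9/8)s - 7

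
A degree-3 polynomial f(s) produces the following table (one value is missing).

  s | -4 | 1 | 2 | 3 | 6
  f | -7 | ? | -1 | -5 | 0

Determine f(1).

311/84

The 4 known values determine f uniquely (degree ≤ 3).
Evaluate each Lagrange basis at s = 1:
L_0(1) = (-1)·(-2)·(-5)/[(-6)·(-7)·(-10)] = 1/42
L_1(1) = (5)·(-2)·(-5)/[(6)·(-1)·(-4)] = 25/12
L_2(1) = (5)·(-1)·(-5)/[(7)·(1)·(-3)] = -25/21
L_3(1) = (5)·(-1)·(-2)/[(10)·(4)·(3)] = 1/12
Sum: (-7)·(1/42) + (-1)·(25/12) + (-5)·(-25/21) + 0 = 311/84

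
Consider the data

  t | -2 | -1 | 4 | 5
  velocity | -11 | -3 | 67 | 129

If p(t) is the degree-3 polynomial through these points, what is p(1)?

1

Evaluate each Lagrange basis at t = 1:
L_0(1) = (2)·(-3)·(-4)/[(-1)·(-6)·(-7)] = -4/7
L_1(1) = (3)·(-3)·(-4)/[(1)·(-5)·(-6)] = 6/5
L_2(1) = (3)·(2)·(-4)/[(6)·(5)·(-1)] = 4/5
L_3(1) = (3)·(2)·(-3)/[(7)·(6)·(1)] = -3/7
Sum: (-11)·(-4/7) + (-3)·(6/5) + 67·(4/5) + 129·(-3/7) = 1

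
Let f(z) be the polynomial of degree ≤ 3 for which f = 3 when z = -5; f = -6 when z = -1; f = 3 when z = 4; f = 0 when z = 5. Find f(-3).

L_0(-3) = (-2)·(-7)·(-8)/[(-4)·(-9)·(-10)] = 14/45
L_1(-3) = (2)·(-7)·(-8)/[(4)·(-5)·(-6)] = 14/15
L_2(-3) = (2)·(-2)·(-8)/[(9)·(5)·(-1)] = -32/45
L_3(-3) = (2)·(-2)·(-7)/[(10)·(6)·(1)] = 7/15
Sum: 3·(14/45) + (-6)·(14/15) + 3·(-32/45) + 0 = -34/5

-34/5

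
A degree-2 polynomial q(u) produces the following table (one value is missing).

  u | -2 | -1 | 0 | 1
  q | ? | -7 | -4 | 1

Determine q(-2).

-8

The 3 known values determine q uniquely (degree ≤ 2).
Evaluate each Lagrange basis at u = -2:
L_0(-2) = (-2)·(-3)/[(-1)·(-2)] = 3
L_1(-2) = (-1)·(-3)/[(1)·(-1)] = -3
L_2(-2) = (-1)·(-2)/[(2)·(1)] = 1
Sum: (-7)·(3) + (-4)·(-3) + 1·(1) = -8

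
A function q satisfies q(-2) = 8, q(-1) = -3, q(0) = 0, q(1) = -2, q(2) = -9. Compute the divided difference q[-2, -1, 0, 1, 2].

19/24

q[-2,-1] = (-3 - 8) / (-1 - (-2)) = -11
q[-1,0] = (0 - (-3)) / (0 - (-1)) = 3
q[0,1] = (-2 - 0) / (1 - 0) = -2
q[1,2] = (-9 - (-2)) / (2 - 1) = -7
q[-2,-1,0] = (3 - (-11)) / (0 - (-2)) = 7
q[-1,0,1] = (-2 - 3) / (1 - (-1)) = -5/2
q[0,1,2] = (-7 - (-2)) / (2 - 0) = -5/2
q[-2,-1,0,1] = (-5/2 - 7) / (1 - (-2)) = -19/6
q[-1,0,1,2] = (-5/2 - (-5/2)) / (2 - (-1)) = 0
q[-2,-1,0,1,2] = (0 - (-19/6)) / (2 - (-2)) = 19/24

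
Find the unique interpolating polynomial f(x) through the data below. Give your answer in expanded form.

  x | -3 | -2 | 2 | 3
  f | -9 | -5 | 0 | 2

f(x) = (7/60)x^3 - (1/5)x^2 + (47/60)x - 17/10

Newton's divided differences:
f[-3,-2] = (-5 - (-9)) / (-2 - (-3)) = 4
f[-2,2] = (0 - (-5)) / (2 - (-2)) = 5/4
f[2,3] = (2 - 0) / (3 - 2) = 2
f[-3,-2,2] = (5/4 - 4) / (2 - (-3)) = -11/20
f[-2,2,3] = (2 - 5/4) / (3 - (-2)) = 3/20
f[-3,-2,2,3] = (3/20 - (-11/20)) / (3 - (-3)) = 7/60
f(x) = -9 + 4·(x + 3) + (-11/20)·(x + 3)(x + 2) + (7/60)·(x + 3)(x + 2)(x - 2)
Expanding: f(x) = (7/60)x^3 - (1/5)x^2 + (47/60)x - 17/10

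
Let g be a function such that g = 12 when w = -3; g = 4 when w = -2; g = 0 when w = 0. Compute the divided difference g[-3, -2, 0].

2

g[-3,-2] = (4 - 12) / (-2 - (-3)) = -8
g[-2,0] = (0 - 4) / (0 - (-2)) = -2
g[-3,-2,0] = (-2 - (-8)) / (0 - (-3)) = 2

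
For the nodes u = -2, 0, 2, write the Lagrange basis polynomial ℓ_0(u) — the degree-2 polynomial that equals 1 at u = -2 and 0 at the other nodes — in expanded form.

ℓ_0(u) = u(u - 2) / [(-2)·(-4)]
       = (u^2 - 2u) / (8)

ℓ_0(u) = (1/8)u^2 - (1/4)u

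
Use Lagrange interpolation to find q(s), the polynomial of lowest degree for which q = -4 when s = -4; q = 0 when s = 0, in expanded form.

q(s) = s

Build the Lagrange basis polynomials:
L_0(s) = s / [-4] = -(1/4)s
L_1(s) = (s + 4) / [4] = (1/4)s + 1
q(s) = (-4)·L_0 + 0·L_1
  (-4)·L_0(s) = s
  0·L_1(s) = 0
Adding term by term: s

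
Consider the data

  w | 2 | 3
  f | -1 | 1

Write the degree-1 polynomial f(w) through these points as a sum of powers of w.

Build the Lagrange basis polynomials:
L_0(w) = (w - 3) / [-1] = -w + 3
L_1(w) = (w - 2) / [1] = w - 2
f(w) = (-1)·L_0 + 1·L_1
  (-1)·L_0(w) = w - 3
  1·L_1(w) = w - 2
Adding term by term: 2w - 5

f(w) = 2w - 5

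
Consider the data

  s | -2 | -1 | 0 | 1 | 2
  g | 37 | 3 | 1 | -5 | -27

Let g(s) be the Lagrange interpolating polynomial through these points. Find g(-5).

1051

Evaluate each Lagrange basis at s = -5:
L_0(-5) = (-4)·(-5)·(-6)·(-7)/[(-1)·(-2)·(-3)·(-4)] = 35
L_1(-5) = (-3)·(-5)·(-6)·(-7)/[(1)·(-1)·(-2)·(-3)] = -105
L_2(-5) = (-3)·(-4)·(-6)·(-7)/[(2)·(1)·(-1)·(-2)] = 126
L_3(-5) = (-3)·(-4)·(-5)·(-7)/[(3)·(2)·(1)·(-1)] = -70
L_4(-5) = (-3)·(-4)·(-5)·(-6)/[(4)·(3)·(2)·(1)] = 15
Sum: 37·(35) + 3·(-105) + 1·(126) + (-5)·(-70) + (-27)·(15) = 1051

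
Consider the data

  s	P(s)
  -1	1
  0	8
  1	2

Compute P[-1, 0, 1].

P[-1,0] = (8 - 1) / (0 - (-1)) = 7
P[0,1] = (2 - 8) / (1 - 0) = -6
P[-1,0,1] = (-6 - 7) / (1 - (-1)) = -13/2

-13/2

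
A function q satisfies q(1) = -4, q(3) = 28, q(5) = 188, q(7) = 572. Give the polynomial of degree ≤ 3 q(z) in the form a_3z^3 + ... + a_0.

q(z) = 2z^3 - 2z^2 - 2z - 2

Newton's divided differences:
q[1,3] = (28 - (-4)) / (3 - 1) = 16
q[3,5] = (188 - 28) / (5 - 3) = 80
q[5,7] = (572 - 188) / (7 - 5) = 192
q[1,3,5] = (80 - 16) / (5 - 1) = 16
q[3,5,7] = (192 - 80) / (7 - 3) = 28
q[1,3,5,7] = (28 - 16) / (7 - 1) = 2
q(z) = -4 + 16·(z - 1) + 16·(z - 1)(z - 3) + 2·(z - 1)(z - 3)(z - 5)
Expanding: q(z) = 2z^3 - 2z^2 - 2z - 2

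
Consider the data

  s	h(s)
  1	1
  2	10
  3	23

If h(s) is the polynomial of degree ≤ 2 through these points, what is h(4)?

40

Using Newton's divided-difference form:
h[1,2] = (10 - 1) / (2 - 1) = 9
h[2,3] = (23 - 10) / (3 - 2) = 13
h[1,2,3] = (13 - 9) / (3 - 1) = 2
h(4) = 1 + 9·(3) + 2·(3)·(2) = 40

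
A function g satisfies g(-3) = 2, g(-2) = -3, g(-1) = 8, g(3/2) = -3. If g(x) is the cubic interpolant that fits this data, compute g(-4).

Evaluate each Lagrange basis at x = -4:
L_0(-4) = (-2)·(-3)·(-11/2)/[(-1)·(-2)·(-9/2)] = 11/3
L_1(-4) = (-1)·(-3)·(-11/2)/[(1)·(-1)·(-7/2)] = -33/7
L_2(-4) = (-1)·(-2)·(-11/2)/[(2)·(1)·(-5/2)] = 11/5
L_3(-4) = (-1)·(-2)·(-3)/[(9/2)·(7/2)·(5/2)] = -16/105
Sum: 2·(11/3) + (-3)·(-33/7) + 8·(11/5) + (-3)·(-16/105) = 593/15

593/15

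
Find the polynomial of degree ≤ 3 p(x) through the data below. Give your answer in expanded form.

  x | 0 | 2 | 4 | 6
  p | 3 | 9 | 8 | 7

Build the Lagrange basis polynomials:
L_0(x) = (x - 2)(x - 4)(x - 6) / [-48] = -(1/48)x^3 + (1/4)x^2 - (11/12)x + 1
L_1(x) = x(x - 4)(x - 6) / [16] = (1/16)x^3 - (5/8)x^2 + (3/2)x
L_2(x) = x(x - 2)(x - 6) / [-16] = -(1/16)x^3 + (1/2)x^2 - (3/4)x
L_3(x) = x(x - 2)(x - 4) / [48] = (1/48)x^3 - (1/8)x^2 + (1/6)x
p(x) = 3·L_0 + 9·L_1 + 8·L_2 + 7·L_3
  3·L_0(x) = -(1/16)x^3 + (3/4)x^2 - (11/4)x + 3
  9·L_1(x) = (9/16)x^3 - (45/8)x^2 + (27/2)x
  8·L_2(x) = -(1/2)x^3 + 4x^2 - 6x
  7·L_3(x) = (7/48)x^3 - (7/8)x^2 + (7/6)x
Adding term by term: (7/48)x^3 - (7/4)x^2 + (71/12)x + 3

p(x) = (7/48)x^3 - (7/4)x^2 + (71/12)x + 3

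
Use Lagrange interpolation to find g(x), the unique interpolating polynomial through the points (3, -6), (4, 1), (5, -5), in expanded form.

g(x) = -(13/2)x^2 + (105/2)x - 105

L_0(x) = (x - 4)(x - 5) / [2] = (1/2)x^2 - (9/2)x + 10
L_1(x) = (x - 3)(x - 5) / [-1] = -x^2 + 8x - 15
L_2(x) = (x - 3)(x - 4) / [2] = (1/2)x^2 - (7/2)x + 6
g(x) = (-6)·L_0 + 1·L_1 + (-5)·L_2
  (-6)·L_0(x) = -3x^2 + 27x - 60
  1·L_1(x) = -x^2 + 8x - 15
  (-5)·L_2(x) = -(5/2)x^2 + (35/2)x - 30
Adding term by term: -(13/2)x^2 + (105/2)x - 105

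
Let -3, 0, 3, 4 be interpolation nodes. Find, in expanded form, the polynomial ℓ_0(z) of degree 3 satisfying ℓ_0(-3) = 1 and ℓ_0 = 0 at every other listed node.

ℓ_0(z) = -(1/126)z^3 + (1/18)z^2 - (2/21)z

ℓ_0(z) = z(z - 3)(z - 4) / [(-3)·(-6)·(-7)]
       = (z^3 - 7z^2 + 12z) / (-126)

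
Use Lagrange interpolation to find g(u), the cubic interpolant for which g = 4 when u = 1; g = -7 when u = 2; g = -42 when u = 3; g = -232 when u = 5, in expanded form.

L_0(u) = (u - 2)(u - 3)(u - 5) / [-8] = -(1/8)u^3 + (5/4)u^2 - (31/8)u + 15/4
L_1(u) = (u - 1)(u - 3)(u - 5) / [3] = (1/3)u^3 - 3u^2 + (23/3)u - 5
L_2(u) = (u - 1)(u - 2)(u - 5) / [-4] = -(1/4)u^3 + 2u^2 - (17/4)u + 5/2
L_3(u) = (u - 1)(u - 2)(u - 3) / [24] = (1/24)u^3 - (1/4)u^2 + (11/24)u - 1/4
g(u) = 4·L_0 + (-7)·L_1 + (-42)·L_2 + (-232)·L_3
  4·L_0(u) = -(1/2)u^3 + 5u^2 - (31/2)u + 15
  (-7)·L_1(u) = -(7/3)u^3 + 21u^2 - (161/3)u + 35
  (-42)·L_2(u) = (21/2)u^3 - 84u^2 + (357/2)u - 105
  (-232)·L_3(u) = -(29/3)u^3 + 58u^2 - (319/3)u + 58
Adding term by term: -2u^3 + 3u + 3

g(u) = -2u^3 + 3u + 3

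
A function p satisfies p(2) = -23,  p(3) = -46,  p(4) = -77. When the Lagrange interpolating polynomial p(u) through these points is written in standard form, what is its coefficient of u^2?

The leading coefficient equals the top divided difference p[2,3,4].
p[2,3] = (-46 - (-23)) / (3 - 2) = -23
p[3,4] = (-77 - (-46)) / (4 - 3) = -31
p[2,3,4] = (-31 - (-23)) / (4 - 2) = -4

-4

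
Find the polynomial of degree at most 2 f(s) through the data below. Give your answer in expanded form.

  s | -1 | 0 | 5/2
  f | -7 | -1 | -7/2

f(s) = -2s^2 + 4s - 1

L_0(s) = s(s - 5/2) / [7/2] = (2/7)s^2 - (5/7)s
L_1(s) = (s + 1)(s - 5/2) / [-5/2] = -(2/5)s^2 + (3/5)s + 1
L_2(s) = (s + 1)s / [35/4] = (4/35)s^2 + (4/35)s
f(s) = (-7)·L_0 + (-1)·L_1 + (-7/2)·L_2
  (-7)·L_0(s) = -2s^2 + 5s
  (-1)·L_1(s) = (2/5)s^2 - (3/5)s - 1
  (-7/2)·L_2(s) = -(2/5)s^2 - (2/5)s
Adding term by term: -2s^2 + 4s - 1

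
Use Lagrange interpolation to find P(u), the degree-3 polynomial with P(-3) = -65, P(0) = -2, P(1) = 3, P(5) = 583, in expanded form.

P(u) = 4u^3 + 4u^2 - 3u - 2

Build the Lagrange basis polynomials:
L_0(u) = u(u - 1)(u - 5) / [-96] = -(1/96)u^3 + (1/16)u^2 - (5/96)u
L_1(u) = (u + 3)(u - 1)(u - 5) / [15] = (1/15)u^3 - (1/5)u^2 - (13/15)u + 1
L_2(u) = (u + 3)u(u - 5) / [-16] = -(1/16)u^3 + (1/8)u^2 + (15/16)u
L_3(u) = (u + 3)u(u - 1) / [160] = (1/160)u^3 + (1/80)u^2 - (3/160)u
P(u) = (-65)·L_0 + (-2)·L_1 + 3·L_2 + 583·L_3
  (-65)·L_0(u) = (65/96)u^3 - (65/16)u^2 + (325/96)u
  (-2)·L_1(u) = -(2/15)u^3 + (2/5)u^2 + (26/15)u - 2
  3·L_2(u) = -(3/16)u^3 + (3/8)u^2 + (45/16)u
  583·L_3(u) = (583/160)u^3 + (583/80)u^2 - (1749/160)u
Adding term by term: 4u^3 + 4u^2 - 3u - 2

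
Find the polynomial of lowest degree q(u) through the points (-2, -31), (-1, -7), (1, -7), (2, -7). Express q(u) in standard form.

q(u) = 2u^3 - 4u^2 - 2u - 3

Newton's divided differences:
q[-2,-1] = (-7 - (-31)) / (-1 - (-2)) = 24
q[-1,1] = (-7 - (-7)) / (1 - (-1)) = 0
q[1,2] = (-7 - (-7)) / (2 - 1) = 0
q[-2,-1,1] = (0 - 24) / (1 - (-2)) = -8
q[-1,1,2] = (0 - 0) / (2 - (-1)) = 0
q[-2,-1,1,2] = (0 - (-8)) / (2 - (-2)) = 2
q(u) = -31 + 24·(u + 2) + (-8)·(u + 2)(u + 1) + 2·(u + 2)(u + 1)(u - 1)
Expanding: q(u) = 2u^3 - 4u^2 - 2u - 3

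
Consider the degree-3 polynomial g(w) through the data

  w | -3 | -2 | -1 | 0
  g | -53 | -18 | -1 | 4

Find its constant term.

L_0(w) = (w + 2)(w + 1)w / [-6] = -(1/6)w^3 - (1/2)w^2 - (1/3)w
L_1(w) = (w + 3)(w + 1)w / [2] = (1/2)w^3 + 2w^2 + (3/2)w
L_2(w) = (w + 3)(w + 2)w / [-2] = -(1/2)w^3 - (5/2)w^2 - 3w
L_3(w) = (w + 3)(w + 2)(w + 1) / [6] = (1/6)w^3 + w^2 + (11/6)w + 1
g(w) = (-53)·L_0 + (-18)·L_1 + (-1)·L_2 + 4·L_3
Only the constant term is needed; take it from each L_i and combine:
(-53)·(0) + (-18)·(0) + (-1)·(0) + 4·(1) = 4

4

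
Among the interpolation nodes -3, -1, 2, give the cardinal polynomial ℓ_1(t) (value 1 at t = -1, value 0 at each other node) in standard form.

ℓ_1(t) = -(1/6)t^2 - (1/6)t + 1

ℓ_1(t) = (t + 3)(t - 2) / [(2)·(-3)]
       = (t^2 + t - 6) / (-6)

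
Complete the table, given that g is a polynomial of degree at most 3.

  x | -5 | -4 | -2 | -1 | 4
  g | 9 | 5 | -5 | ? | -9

-59/6

The 4 known values determine g uniquely (degree ≤ 3).
Evaluate each Lagrange basis at x = -1:
L_0(-1) = (3)·(1)·(-5)/[(-1)·(-3)·(-9)] = 5/9
L_1(-1) = (4)·(1)·(-5)/[(1)·(-2)·(-8)] = -5/4
L_2(-1) = (4)·(3)·(-5)/[(3)·(2)·(-6)] = 5/3
L_3(-1) = (4)·(3)·(1)/[(9)·(8)·(6)] = 1/36
Sum: 9·(5/9) + 5·(-5/4) + (-5)·(5/3) + (-9)·(1/36) = -59/6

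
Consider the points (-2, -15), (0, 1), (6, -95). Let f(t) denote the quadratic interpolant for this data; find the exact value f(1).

0

Evaluate each Lagrange basis at t = 1:
L_0(1) = (1)·(-5)/[(-2)·(-8)] = -5/16
L_1(1) = (3)·(-5)/[(2)·(-6)] = 5/4
L_2(1) = (3)·(1)/[(8)·(6)] = 1/16
Sum: (-15)·(-5/16) + 1·(5/4) + (-95)·(1/16) = 0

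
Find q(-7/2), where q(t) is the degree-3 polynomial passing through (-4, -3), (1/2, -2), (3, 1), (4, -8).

Using Newton's divided-difference form:
q[-4,1/2] = (-2 - (-3)) / (1/2 - (-4)) = 2/9
q[1/2,3] = (1 - (-2)) / (3 - 1/2) = 6/5
q[3,4] = (-8 - 1) / (4 - 3) = -9
q[-4,1/2,3] = (6/5 - 2/9) / (3 - (-4)) = 44/315
q[1/2,3,4] = (-9 - 6/5) / (4 - 1/2) = -102/35
q[-4,1/2,3,4] = (-102/35 - 44/315) / (4 - (-4)) = -481/1260
q(-7/2) = -3 + (2/9)·(1/2) + (44/315)·(1/2)·(-4) + (-481/1260)·(1/2)·(-4)·(-13/2) = -683/84

-683/84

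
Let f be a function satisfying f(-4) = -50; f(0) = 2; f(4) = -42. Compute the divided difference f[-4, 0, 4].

-3

f[-4,0] = (2 - (-50)) / (0 - (-4)) = 13
f[0,4] = (-42 - 2) / (4 - 0) = -11
f[-4,0,4] = (-11 - 13) / (4 - (-4)) = -3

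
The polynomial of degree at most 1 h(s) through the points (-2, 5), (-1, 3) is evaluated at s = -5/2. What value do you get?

Evaluate each Lagrange basis at s = -5/2:
L_0(-5/2) = (-3/2)/[(-1)] = 3/2
L_1(-5/2) = (-1/2)/[(1)] = -1/2
Sum: 5·(3/2) + 3·(-1/2) = 6

6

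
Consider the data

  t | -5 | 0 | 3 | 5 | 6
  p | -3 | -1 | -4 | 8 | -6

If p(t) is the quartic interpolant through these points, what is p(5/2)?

Using Newton's divided-difference form:
p[-5,0] = (-1 - (-3)) / (0 - (-5)) = 2/5
p[0,3] = (-4 - (-1)) / (3 - 0) = -1
p[3,5] = (8 - (-4)) / (5 - 3) = 6
p[5,6] = (-6 - 8) / (6 - 5) = -14
p[-5,0,3] = (-1 - 2/5) / (3 - (-5)) = -7/40
p[0,3,5] = (6 - (-1)) / (5 - 0) = 7/5
p[3,5,6] = (-14 - 6) / (6 - 3) = -20/3
p[-5,0,3,5] = (7/5 - (-7/40)) / (5 - (-5)) = 63/400
p[0,3,5,6] = (-20/3 - 7/5) / (6 - 0) = -121/90
p[-5,0,3,5,6] = (-121/90 - 63/400) / (6 - (-5)) = -5407/39600
p(5/2) = -3 + (2/5)·(15/2) + (-7/40)·(15/2)·(5/2) + (63/400)·(15/2)·(5/2)·(-1/2) + (-5407/39600)·(15/2)·(5/2)·(-1/2)·(-5/2) = -67229/8448

-67229/8448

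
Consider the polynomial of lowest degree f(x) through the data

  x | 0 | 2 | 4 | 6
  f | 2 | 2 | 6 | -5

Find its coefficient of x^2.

23/8

Build the Lagrange basis polynomials:
L_0(x) = (x - 2)(x - 4)(x - 6) / [-48] = -(1/48)x^3 + (1/4)x^2 - (11/12)x + 1
L_1(x) = x(x - 4)(x - 6) / [16] = (1/16)x^3 - (5/8)x^2 + (3/2)x
L_2(x) = x(x - 2)(x - 6) / [-16] = -(1/16)x^3 + (1/2)x^2 - (3/4)x
L_3(x) = x(x - 2)(x - 4) / [48] = (1/48)x^3 - (1/8)x^2 + (1/6)x
f(x) = 2·L_0 + 2·L_1 + 6·L_2 + (-5)·L_3
Only the coefficient of x^2 is needed; take it from each L_i and combine:
2·(1/4) + 2·(-5/8) + 6·(1/2) + (-5)·(-1/8) = 23/8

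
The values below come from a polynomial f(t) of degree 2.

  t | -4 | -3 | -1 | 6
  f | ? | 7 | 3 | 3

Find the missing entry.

29/3

The 3 known values determine f uniquely (degree ≤ 2).
L_0(-4) = (-3)·(-10)/[(-2)·(-9)] = 5/3
L_1(-4) = (-1)·(-10)/[(2)·(-7)] = -5/7
L_2(-4) = (-1)·(-3)/[(9)·(7)] = 1/21
Sum: 7·(5/3) + 3·(-5/7) + 3·(1/21) = 29/3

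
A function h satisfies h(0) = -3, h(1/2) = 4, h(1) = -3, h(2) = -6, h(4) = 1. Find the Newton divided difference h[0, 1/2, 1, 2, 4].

h[0,1/2] = (4 - (-3)) / (1/2 - 0) = 14
h[1/2,1] = (-3 - 4) / (1 - 1/2) = -14
h[1,2] = (-6 - (-3)) / (2 - 1) = -3
h[2,4] = (1 - (-6)) / (4 - 2) = 7/2
h[0,1/2,1] = (-14 - 14) / (1 - 0) = -28
h[1/2,1,2] = (-3 - (-14)) / (2 - 1/2) = 22/3
h[1,2,4] = (7/2 - (-3)) / (4 - 1) = 13/6
h[0,1/2,1,2] = (22/3 - (-28)) / (2 - 0) = 53/3
h[1/2,1,2,4] = (13/6 - 22/3) / (4 - 1/2) = -31/21
h[0,1/2,1,2,4] = (-31/21 - 53/3) / (4 - 0) = -67/14

-67/14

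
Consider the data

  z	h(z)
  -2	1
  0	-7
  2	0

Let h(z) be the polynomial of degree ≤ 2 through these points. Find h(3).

73/8

L_0(3) = (3)·(1)/[(-2)·(-4)] = 3/8
L_1(3) = (5)·(1)/[(2)·(-2)] = -5/4
L_2(3) = (5)·(3)/[(4)·(2)] = 15/8
Sum: 1·(3/8) + (-7)·(-5/4) + 0 = 73/8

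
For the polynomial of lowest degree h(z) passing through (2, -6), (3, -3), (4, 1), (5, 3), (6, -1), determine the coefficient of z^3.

1/12

Build the Lagrange basis polynomials:
L_0(z) = (z - 3)(z - 4)(z - 5)(z - 6) / [24] = (1/24)z^4 - (3/4)z^3 + (119/24)z^2 - (57/4)z + 15
L_1(z) = (z - 2)(z - 4)(z - 5)(z - 6) / [-6] = -(1/6)z^4 + (17/6)z^3 - (52/3)z^2 + (134/3)z - 40
L_2(z) = (z - 2)(z - 3)(z - 5)(z - 6) / [4] = (1/4)z^4 - 4z^3 + (91/4)z^2 - 54z + 45
L_3(z) = (z - 2)(z - 3)(z - 4)(z - 6) / [-6] = -(1/6)z^4 + (5/2)z^3 - (40/3)z^2 + 30z - 24
L_4(z) = (z - 2)(z - 3)(z - 4)(z - 5) / [24] = (1/24)z^4 - (7/12)z^3 + (71/24)z^2 - (77/12)z + 5
h(z) = (-6)·L_0 + (-3)·L_1 + 1·L_2 + 3·L_3 + (-1)·L_4
Only the coefficient of z^3 is needed; take it from each L_i and combine:
(-6)·(-3/4) + (-3)·(17/6) + 1·(-4) + 3·(5/2) + (-1)·(-7/12) = 1/12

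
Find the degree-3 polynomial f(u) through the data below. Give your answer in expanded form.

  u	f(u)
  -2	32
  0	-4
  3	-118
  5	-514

f(u) = -4u^3 - 2u - 4

Newton's divided differences:
f[-2,0] = (-4 - 32) / (0 - (-2)) = -18
f[0,3] = (-118 - (-4)) / (3 - 0) = -38
f[3,5] = (-514 - (-118)) / (5 - 3) = -198
f[-2,0,3] = (-38 - (-18)) / (3 - (-2)) = -4
f[0,3,5] = (-198 - (-38)) / (5 - 0) = -32
f[-2,0,3,5] = (-32 - (-4)) / (5 - (-2)) = -4
f(u) = 32 + (-18)·(u + 2) + (-4)·(u + 2)u + (-4)·(u + 2)u(u - 3)
Expanding: f(u) = -4u^3 - 2u - 4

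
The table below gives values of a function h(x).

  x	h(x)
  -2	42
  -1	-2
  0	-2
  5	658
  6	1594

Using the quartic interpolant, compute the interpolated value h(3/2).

L_0(3/2) = (5/2)·(3/2)·(-7/2)·(-9/2)/[(-1)·(-2)·(-7)·(-8)] = 135/256
L_1(3/2) = (7/2)·(3/2)·(-7/2)·(-9/2)/[(1)·(-1)·(-6)·(-7)] = -63/32
L_2(3/2) = (7/2)·(5/2)·(-7/2)·(-9/2)/[(2)·(1)·(-5)·(-6)] = 147/64
L_3(3/2) = (7/2)·(5/2)·(3/2)·(-9/2)/[(7)·(6)·(5)·(-1)] = 9/32
L_4(3/2) = (7/2)·(5/2)·(3/2)·(-7/2)/[(8)·(7)·(6)·(1)] = -35/256
Sum: 42·(135/256) + (-2)·(-63/32) + (-2)·(147/64) + 658·(9/32) + 1594·(-35/256) = -91/8

-91/8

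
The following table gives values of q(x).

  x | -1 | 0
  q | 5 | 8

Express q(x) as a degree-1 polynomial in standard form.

q(x) = 3x + 8

L_0(x) = x / [-1] = -x
L_1(x) = (x + 1) / [1] = x + 1
q(x) = 5·L_0 + 8·L_1
  5·L_0(x) = -5x
  8·L_1(x) = 8x + 8
Adding term by term: 3x + 8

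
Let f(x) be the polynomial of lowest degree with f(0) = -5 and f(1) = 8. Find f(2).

21

Evaluate each Lagrange basis at x = 2:
L_0(2) = (1)/[(-1)] = -1
L_1(2) = (2)/[(1)] = 2
Sum: (-5)·(-1) + 8·(2) = 21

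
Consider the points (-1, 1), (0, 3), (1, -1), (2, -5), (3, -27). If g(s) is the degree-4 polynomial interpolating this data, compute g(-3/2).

-171/16

Evaluate each Lagrange basis at s = -3/2:
L_0(-3/2) = (-3/2)·(-5/2)·(-7/2)·(-9/2)/[(-1)·(-2)·(-3)·(-4)] = 315/128
L_1(-3/2) = (-1/2)·(-5/2)·(-7/2)·(-9/2)/[(1)·(-1)·(-2)·(-3)] = -105/32
L_2(-3/2) = (-1/2)·(-3/2)·(-7/2)·(-9/2)/[(2)·(1)·(-1)·(-2)] = 189/64
L_3(-3/2) = (-1/2)·(-3/2)·(-5/2)·(-9/2)/[(3)·(2)·(1)·(-1)] = -45/32
L_4(-3/2) = (-1/2)·(-3/2)·(-5/2)·(-7/2)/[(4)·(3)·(2)·(1)] = 35/128
Sum: 1·(315/128) + 3·(-105/32) + (-1)·(189/64) + (-5)·(-45/32) + (-27)·(35/128) = -171/16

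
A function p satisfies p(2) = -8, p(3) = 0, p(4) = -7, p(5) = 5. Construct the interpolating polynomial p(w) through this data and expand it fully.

L_0(w) = (w - 3)(w - 4)(w - 5) / [-6] = -(1/6)w^3 + 2w^2 - (47/6)w + 10
L_1(w) = (w - 2)(w - 4)(w - 5) / [2] = (1/2)w^3 - (11/2)w^2 + 19w - 20
L_2(w) = (w - 2)(w - 3)(w - 5) / [-2] = -(1/2)w^3 + 5w^2 - (31/2)w + 15
L_3(w) = (w - 2)(w - 3)(w - 4) / [6] = (1/6)w^3 - (3/2)w^2 + (13/3)w - 4
p(w) = (-8)·L_0 + 0·L_1 + (-7)·L_2 + 5·L_3
  (-8)·L_0(w) = (4/3)w^3 - 16w^2 + (188/3)w - 80
  0·L_1(w) = 0
  (-7)·L_2(w) = (7/2)w^3 - 35w^2 + (217/2)w - 105
  5·L_3(w) = (5/6)w^3 - (15/2)w^2 + (65/3)w - 20
Adding term by term: (17/3)w^3 - (117/2)w^2 + (1157/6)w - 205

p(w) = (17/3)w^3 - (117/2)w^2 + (1157/6)w - 205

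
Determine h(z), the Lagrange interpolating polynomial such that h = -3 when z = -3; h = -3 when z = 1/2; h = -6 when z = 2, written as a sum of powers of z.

L_0(z) = (z - 1/2)(z - 2) / [35/2] = (2/35)z^2 - (1/7)z + 2/35
L_1(z) = (z + 3)(z - 2) / [-21/4] = -(4/21)z^2 - (4/21)z + 8/7
L_2(z) = (z + 3)(z - 1/2) / [15/2] = (2/15)z^2 + (1/3)z - 1/5
h(z) = (-3)·L_0 + (-3)·L_1 + (-6)·L_2
  (-3)·L_0(z) = -(6/35)z^2 + (3/7)z - 6/35
  (-3)·L_1(z) = (4/7)z^2 + (4/7)z - 24/7
  (-6)·L_2(z) = -(4/5)z^2 - 2z + 6/5
Adding term by term: -(2/5)z^2 - z - 12/5

h(z) = -(2/5)z^2 - z - 12/5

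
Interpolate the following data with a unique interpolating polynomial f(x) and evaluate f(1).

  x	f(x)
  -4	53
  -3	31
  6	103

3

L_0(1) = (4)·(-5)/[(-1)·(-10)] = -2
L_1(1) = (5)·(-5)/[(1)·(-9)] = 25/9
L_2(1) = (5)·(4)/[(10)·(9)] = 2/9
Sum: 53·(-2) + 31·(25/9) + 103·(2/9) = 3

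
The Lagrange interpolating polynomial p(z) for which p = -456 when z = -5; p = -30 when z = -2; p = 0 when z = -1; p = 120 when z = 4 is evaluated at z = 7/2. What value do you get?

L_0(7/2) = (11/2)·(9/2)·(-1/2)/[(-3)·(-4)·(-9)] = 11/96
L_1(7/2) = (17/2)·(9/2)·(-1/2)/[(3)·(-1)·(-6)] = -17/16
L_2(7/2) = (17/2)·(11/2)·(-1/2)/[(4)·(1)·(-5)] = 187/160
L_3(7/2) = (17/2)·(11/2)·(9/2)/[(9)·(6)·(5)] = 187/240
Sum: (-456)·(11/96) + (-30)·(-17/16) + 0 + 120·(187/240) = 585/8

585/8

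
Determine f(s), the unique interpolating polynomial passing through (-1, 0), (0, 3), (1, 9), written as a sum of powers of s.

f(s) = (3/2)s^2 + (9/2)s + 3

Build the Lagrange basis polynomials:
L_0(s) = s(s - 1) / [2] = (1/2)s^2 - (1/2)s
L_1(s) = (s + 1)(s - 1) / [-1] = -s^2 + 1
L_2(s) = (s + 1)s / [2] = (1/2)s^2 + (1/2)s
f(s) = 0·L_0 + 3·L_1 + 9·L_2
  0·L_0(s) = 0
  3·L_1(s) = -3s^2 + 3
  9·L_2(s) = (9/2)s^2 + (9/2)s
Adding term by term: (3/2)s^2 + (9/2)s + 3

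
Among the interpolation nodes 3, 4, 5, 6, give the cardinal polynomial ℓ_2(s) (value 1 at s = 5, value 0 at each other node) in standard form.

ℓ_2(s) = -(1/2)s^3 + (13/2)s^2 - 27s + 36

ℓ_2(s) = (s - 3)(s - 4)(s - 6) / [(2)·(1)·(-1)]
       = (s^3 - 13s^2 + 54s - 72) / (-2)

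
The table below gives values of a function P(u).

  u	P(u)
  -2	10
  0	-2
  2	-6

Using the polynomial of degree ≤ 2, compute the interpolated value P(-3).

Evaluate each Lagrange basis at u = -3:
L_0(-3) = (-3)·(-5)/[(-2)·(-4)] = 15/8
L_1(-3) = (-1)·(-5)/[(2)·(-2)] = -5/4
L_2(-3) = (-1)·(-3)/[(4)·(2)] = 3/8
Sum: 10·(15/8) + (-2)·(-5/4) + (-6)·(3/8) = 19

19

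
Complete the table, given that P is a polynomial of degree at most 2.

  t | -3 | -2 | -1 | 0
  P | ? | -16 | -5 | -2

The 3 known values determine P uniquely (degree ≤ 2).
L_0(-3) = (-2)·(-3)/[(-1)·(-2)] = 3
L_1(-3) = (-1)·(-3)/[(1)·(-1)] = -3
L_2(-3) = (-1)·(-2)/[(2)·(1)] = 1
Sum: (-16)·(3) + (-5)·(-3) + (-2)·(1) = -35

-35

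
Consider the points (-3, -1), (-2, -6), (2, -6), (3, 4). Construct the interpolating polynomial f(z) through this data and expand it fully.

Build the Lagrange basis polynomials:
L_0(z) = (z + 2)(z - 2)(z - 3) / [-30] = -(1/30)z^3 + (1/10)z^2 + (2/15)z - 2/5
L_1(z) = (z + 3)(z - 2)(z - 3) / [20] = (1/20)z^3 - (1/10)z^2 - (9/20)z + 9/10
L_2(z) = (z + 3)(z + 2)(z - 3) / [-20] = -(1/20)z^3 - (1/10)z^2 + (9/20)z + 9/10
L_3(z) = (z + 3)(z + 2)(z - 2) / [30] = (1/30)z^3 + (1/10)z^2 - (2/15)z - 2/5
f(z) = (-1)·L_0 + (-6)·L_1 + (-6)·L_2 + 4·L_3
  (-1)·L_0(z) = (1/30)z^3 - (1/10)z^2 - (2/15)z + 2/5
  (-6)·L_1(z) = -(3/10)z^3 + (3/5)z^2 + (27/10)z - 27/5
  (-6)·L_2(z) = (3/10)z^3 + (3/5)z^2 - (27/10)z - 27/5
  4·L_3(z) = (2/15)z^3 + (2/5)z^2 - (8/15)z - 8/5
Adding term by term: (1/6)z^3 + (3/2)z^2 - (2/3)z - 12

f(z) = (1/6)z^3 + (3/2)z^2 - (2/3)z - 12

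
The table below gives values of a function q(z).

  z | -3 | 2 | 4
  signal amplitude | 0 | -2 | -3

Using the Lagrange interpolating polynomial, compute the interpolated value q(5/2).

-627/280

L_0(5/2) = (1/2)·(-3/2)/[(-5)·(-7)] = -3/140
L_1(5/2) = (11/2)·(-3/2)/[(5)·(-2)] = 33/40
L_2(5/2) = (11/2)·(1/2)/[(7)·(2)] = 11/56
Sum: 0 + (-2)·(33/40) + (-3)·(11/56) = -627/280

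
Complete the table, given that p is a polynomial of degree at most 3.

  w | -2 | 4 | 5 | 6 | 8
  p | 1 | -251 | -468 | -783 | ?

The 4 known values determine p uniquely (degree ≤ 3).
L_0(8) = (4)·(3)·(2)/[(-6)·(-7)·(-8)] = -1/14
L_1(8) = (10)·(3)·(2)/[(6)·(-1)·(-2)] = 5
L_2(8) = (10)·(4)·(2)/[(7)·(1)·(-1)] = -80/7
L_3(8) = (10)·(4)·(3)/[(8)·(2)·(1)] = 15/2
Sum: 1·(-1/14) + (-251)·(5) + (-468)·(-80/7) + (-783)·(15/2) = -1779

-1779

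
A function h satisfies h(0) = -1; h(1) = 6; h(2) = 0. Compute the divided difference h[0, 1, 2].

h[0,1] = (6 - (-1)) / (1 - 0) = 7
h[1,2] = (0 - 6) / (2 - 1) = -6
h[0,1,2] = (-6 - 7) / (2 - 0) = -13/2

-13/2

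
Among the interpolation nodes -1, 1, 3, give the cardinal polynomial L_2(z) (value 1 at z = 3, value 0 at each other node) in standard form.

L_2(z) = (1/8)z^2 - 1/8

L_2(z) = (z + 1)(z - 1) / [(4)·(2)]
       = (z^2 - 1) / (8)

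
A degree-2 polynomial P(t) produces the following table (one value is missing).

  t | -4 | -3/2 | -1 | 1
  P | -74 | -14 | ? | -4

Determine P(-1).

The 3 known values determine P uniquely (degree ≤ 2).
L_0(-1) = (1/2)·(-2)/[(-5/2)·(-5)] = -2/25
L_1(-1) = (3)·(-2)/[(5/2)·(-5/2)] = 24/25
L_2(-1) = (3)·(1/2)/[(5)·(5/2)] = 3/25
Sum: (-74)·(-2/25) + (-14)·(24/25) + (-4)·(3/25) = -8

-8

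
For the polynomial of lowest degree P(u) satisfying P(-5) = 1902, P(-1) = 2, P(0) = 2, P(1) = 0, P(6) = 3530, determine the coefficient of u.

Build the Lagrange basis polynomials:
L_0(u) = (u + 1)u(u - 1)(u - 6) / [1320] = (1/1320)u^4 - (1/220)u^3 - (1/1320)u^2 + (1/220)u
L_1(u) = (u + 5)u(u - 1)(u - 6) / [-56] = -(1/56)u^4 + (1/28)u^3 + (29/56)u^2 - (15/28)u
L_2(u) = (u + 5)(u + 1)(u - 1)(u - 6) / [30] = (1/30)u^4 - (1/30)u^3 - (31/30)u^2 + (1/30)u + 1
L_3(u) = (u + 5)(u + 1)u(u - 6) / [-60] = -(1/60)u^4 + (31/60)u^2 + (1/2)u
L_4(u) = (u + 5)(u + 1)u(u - 1) / [2310] = (1/2310)u^4 + (1/462)u^3 - (1/2310)u^2 - (1/462)u
P(u) = 1902·L_0 + 2·L_1 + 2·L_2 + 0·L_3 + 3530·L_4
Only the coefficient of u is needed; take it from each L_i and combine:
1902·(1/220) + 2·(-15/28) + 2·(1/30) + 0·(1/2) + 3530·(-1/462) = 0

0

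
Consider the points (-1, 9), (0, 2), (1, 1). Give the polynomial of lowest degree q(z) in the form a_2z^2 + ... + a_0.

q(z) = 3z^2 - 4z + 2

Newton's divided differences:
q[-1,0] = (2 - 9) / (0 - (-1)) = -7
q[0,1] = (1 - 2) / (1 - 0) = -1
q[-1,0,1] = (-1 - (-7)) / (1 - (-1)) = 3
q(z) = 9 + (-7)·(z + 1) + 3·(z + 1)z
Expanding: q(z) = 3z^2 - 4z + 2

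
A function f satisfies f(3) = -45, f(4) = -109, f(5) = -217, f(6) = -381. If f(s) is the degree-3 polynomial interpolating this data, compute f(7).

-613

Evaluate each Lagrange basis at s = 7:
L_0(7) = (3)·(2)·(1)/[(-1)·(-2)·(-3)] = -1
L_1(7) = (4)·(2)·(1)/[(1)·(-1)·(-2)] = 4
L_2(7) = (4)·(3)·(1)/[(2)·(1)·(-1)] = -6
L_3(7) = (4)·(3)·(2)/[(3)·(2)·(1)] = 4
Sum: (-45)·(-1) + (-109)·(4) + (-217)·(-6) + (-381)·(4) = -613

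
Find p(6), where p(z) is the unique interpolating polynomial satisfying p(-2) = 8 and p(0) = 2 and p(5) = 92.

128

Using Newton's divided-difference form:
p[-2,0] = (2 - 8) / (0 - (-2)) = -3
p[0,5] = (92 - 2) / (5 - 0) = 18
p[-2,0,5] = (18 - (-3)) / (5 - (-2)) = 3
p(6) = 8 + (-3)·(8) + 3·(8)·(6) = 128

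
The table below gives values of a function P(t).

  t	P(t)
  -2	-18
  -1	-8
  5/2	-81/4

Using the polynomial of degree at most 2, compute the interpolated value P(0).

Evaluate each Lagrange basis at t = 0:
L_0(0) = (1)·(-5/2)/[(-1)·(-9/2)] = -5/9
L_1(0) = (2)·(-5/2)/[(1)·(-7/2)] = 10/7
L_2(0) = (2)·(1)/[(9/2)·(7/2)] = 8/63
Sum: (-18)·(-5/9) + (-8)·(10/7) + (-81/4)·(8/63) = -4

-4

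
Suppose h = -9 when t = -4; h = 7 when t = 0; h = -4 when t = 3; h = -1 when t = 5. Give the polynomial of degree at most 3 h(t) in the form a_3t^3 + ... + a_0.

Build the Lagrange basis polynomials:
L_0(t) = t(t - 3)(t - 5) / [-252] = -(1/252)t^3 + (2/63)t^2 - (5/84)t
L_1(t) = (t + 4)(t - 3)(t - 5) / [60] = (1/60)t^3 - (1/15)t^2 - (17/60)t + 1
L_2(t) = (t + 4)t(t - 5) / [-42] = -(1/42)t^3 + (1/42)t^2 + (10/21)t
L_3(t) = (t + 4)t(t - 3) / [90] = (1/90)t^3 + (1/90)t^2 - (2/15)t
h(t) = (-9)·L_0 + 7·L_1 + (-4)·L_2 + (-1)·L_3
  (-9)·L_0(t) = (1/28)t^3 - (2/7)t^2 + (15/28)t
  7·L_1(t) = (7/60)t^3 - (7/15)t^2 - (119/60)t + 7
  (-4)·L_2(t) = (2/21)t^3 - (2/21)t^2 - (40/21)t
  (-1)·L_3(t) = -(1/90)t^3 - (1/90)t^2 + (2/15)t
Adding term by term: (149/630)t^3 - (541/630)t^2 - (338/105)t + 7

h(t) = (149/630)t^3 - (541/630)t^2 - (338/105)t + 7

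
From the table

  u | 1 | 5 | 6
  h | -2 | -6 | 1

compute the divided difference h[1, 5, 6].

8/5

h[1,5] = (-6 - (-2)) / (5 - 1) = -1
h[5,6] = (1 - (-6)) / (6 - 5) = 7
h[1,5,6] = (7 - (-1)) / (6 - 1) = 8/5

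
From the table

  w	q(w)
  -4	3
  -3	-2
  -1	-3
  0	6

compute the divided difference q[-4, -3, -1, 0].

5/12

q[-4,-3] = (-2 - 3) / (-3 - (-4)) = -5
q[-3,-1] = (-3 - (-2)) / (-1 - (-3)) = -1/2
q[-1,0] = (6 - (-3)) / (0 - (-1)) = 9
q[-4,-3,-1] = (-1/2 - (-5)) / (-1 - (-4)) = 3/2
q[-3,-1,0] = (9 - (-1/2)) / (0 - (-3)) = 19/6
q[-4,-3,-1,0] = (19/6 - 3/2) / (0 - (-4)) = 5/12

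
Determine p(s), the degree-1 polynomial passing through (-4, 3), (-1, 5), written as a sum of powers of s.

Build the Lagrange basis polynomials:
L_0(s) = (s + 1) / [-3] = -(1/3)s - 1/3
L_1(s) = (s + 4) / [3] = (1/3)s + 4/3
p(s) = 3·L_0 + 5·L_1
  3·L_0(s) = -s - 1
  5·L_1(s) = (5/3)s + 20/3
Adding term by term: (2/3)s + 17/3

p(s) = (2/3)s + 17/3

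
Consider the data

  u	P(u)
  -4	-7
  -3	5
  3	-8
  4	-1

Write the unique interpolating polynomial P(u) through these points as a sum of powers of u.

L_0(u) = (u + 3)(u - 3)(u - 4) / [-56] = -(1/56)u^3 + (1/14)u^2 + (9/56)u - 9/14
L_1(u) = (u + 4)(u - 3)(u - 4) / [42] = (1/42)u^3 - (1/14)u^2 - (8/21)u + 8/7
L_2(u) = (u + 4)(u + 3)(u - 4) / [-42] = -(1/42)u^3 - (1/14)u^2 + (8/21)u + 8/7
L_3(u) = (u + 4)(u + 3)(u - 3) / [56] = (1/56)u^3 + (1/14)u^2 - (9/56)u - 9/14
P(u) = (-7)·L_0 + 5·L_1 + (-8)·L_2 + (-1)·L_3
  (-7)·L_0(u) = (1/8)u^3 - (1/2)u^2 - (9/8)u + 9/2
  5·L_1(u) = (5/42)u^3 - (5/14)u^2 - (40/21)u + 40/7
  (-8)·L_2(u) = (4/21)u^3 + (4/7)u^2 - (64/21)u - 64/7
  (-1)·L_3(u) = -(1/56)u^3 - (1/14)u^2 + (9/56)u + 9/14
Adding term by term: (5/12)u^3 - (5/14)u^2 - (71/12)u + 12/7

P(u) = (5/12)u^3 - (5/14)u^2 - (71/12)u + 12/7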